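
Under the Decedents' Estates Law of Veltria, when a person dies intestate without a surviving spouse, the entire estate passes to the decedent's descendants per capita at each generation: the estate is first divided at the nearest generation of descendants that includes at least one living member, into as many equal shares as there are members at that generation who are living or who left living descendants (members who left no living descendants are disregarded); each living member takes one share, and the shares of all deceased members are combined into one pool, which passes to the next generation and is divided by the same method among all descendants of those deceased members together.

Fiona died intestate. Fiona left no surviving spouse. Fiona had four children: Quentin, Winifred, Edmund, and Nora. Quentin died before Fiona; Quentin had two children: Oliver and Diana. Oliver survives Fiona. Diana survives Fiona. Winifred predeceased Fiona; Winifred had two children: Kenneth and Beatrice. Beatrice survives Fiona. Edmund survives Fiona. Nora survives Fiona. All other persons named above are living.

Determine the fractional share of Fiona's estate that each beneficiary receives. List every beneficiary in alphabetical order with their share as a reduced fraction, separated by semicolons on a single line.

Beatrice 1/8; Diana 1/8; Edmund 1/4; Kenneth 1/8; Nora 1/4; Oliver 1/8

There is no surviving spouse, so the entire estate passes to Fiona's descendants per capita at each generation.
At generation 1 (Quentin, Winifred, Edmund, Nora) there are 4 shares of (1)/4 = 1/4 each.
Living: Edmund and Nora — each takes 1/4.
Deceased: Quentin and Winifred. Their combined 1/2 is pooled and carried to generation 2.
At generation 2 (Oliver, Diana, Kenneth, Beatrice) there are 4 shares of (1/2)/4 = 1/8 each.
Living: Oliver, Diana, Kenneth, and Beatrice — each takes 1/8.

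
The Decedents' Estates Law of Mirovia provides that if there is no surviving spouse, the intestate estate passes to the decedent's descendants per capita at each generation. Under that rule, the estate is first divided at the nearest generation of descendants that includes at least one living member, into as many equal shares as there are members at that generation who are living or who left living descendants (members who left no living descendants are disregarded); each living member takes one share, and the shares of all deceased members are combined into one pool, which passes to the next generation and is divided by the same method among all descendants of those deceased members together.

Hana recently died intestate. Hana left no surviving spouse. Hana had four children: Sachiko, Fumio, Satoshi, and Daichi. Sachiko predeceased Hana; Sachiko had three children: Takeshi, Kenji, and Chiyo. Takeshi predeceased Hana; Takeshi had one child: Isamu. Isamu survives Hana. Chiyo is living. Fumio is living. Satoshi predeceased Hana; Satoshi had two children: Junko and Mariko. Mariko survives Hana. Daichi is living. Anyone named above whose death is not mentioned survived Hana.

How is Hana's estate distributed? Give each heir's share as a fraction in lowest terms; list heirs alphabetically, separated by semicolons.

Chiyo 1/10; Daichi 1/4; Fumio 1/4; Isamu 1/10; Junko 1/10; Kenji 1/10; Mariko 1/10

There is no surviving spouse, so the entire estate passes to Hana's descendants per capita at each generation.
At generation 1 (Sachiko, Fumio, Satoshi, Daichi) there are 4 shares of (1)/4 = 1/4 each.
Living: Fumio and Daichi — each takes 1/4.
Deceased: Sachiko and Satoshi. Their combined 1/2 is pooled and carried to generation 2.
At generation 2 (Takeshi, Kenji, Chiyo, Junko, Mariko) there are 5 shares of (1/2)/5 = 1/10 each.
Living: Kenji, Chiyo, Junko, and Mariko — each takes 1/10.
Deceased: Takeshi. That 1/10 share is carried to generation 3.
At generation 3 (Isamu) there are 1 shares of (1/10)/1 = 1/10 each.
Living: Isamu — each takes 1/10.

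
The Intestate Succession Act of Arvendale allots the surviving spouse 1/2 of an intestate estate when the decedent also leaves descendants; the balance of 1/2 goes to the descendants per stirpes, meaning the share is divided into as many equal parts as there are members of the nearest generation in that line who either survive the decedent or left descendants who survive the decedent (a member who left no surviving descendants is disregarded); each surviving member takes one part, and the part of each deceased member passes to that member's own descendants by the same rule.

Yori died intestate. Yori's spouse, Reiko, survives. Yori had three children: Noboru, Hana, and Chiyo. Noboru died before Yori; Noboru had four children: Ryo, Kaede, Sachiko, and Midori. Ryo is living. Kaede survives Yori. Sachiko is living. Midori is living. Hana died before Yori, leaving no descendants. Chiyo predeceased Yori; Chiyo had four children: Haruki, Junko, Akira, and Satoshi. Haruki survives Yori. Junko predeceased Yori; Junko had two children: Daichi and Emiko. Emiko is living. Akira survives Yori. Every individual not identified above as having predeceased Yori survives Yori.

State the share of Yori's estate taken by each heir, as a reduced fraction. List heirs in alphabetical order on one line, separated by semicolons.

Akira 1/16; Daichi 1/32; Emiko 1/32; Haruki 1/16; Kaede 1/16; Midori 1/16; Reiko 1/2; Ryo 1/16; Sachiko 1/16; Satoshi 1/16

Reiko, as surviving spouse, takes 1/2.
The remaining 1/2 passes to Yori's descendants per stirpes.
Hana left no surviving issue, so that branch lapses and is disregarded.
The 1/2 is divided into 2 equal shares of 1/4 among Noboru, Chiyo.
Noboru predeceased; the 1/4 allotted to Noboru's branch passes to Noboru's issue by representation.
The 1/4 is divided into 4 equal shares of 1/16 among Ryo, Kaede, Sachiko, Midori.
Ryo is living and takes 1/16.
Kaede is living and takes 1/16.
Sachiko is living and takes 1/16.
Midori is living and takes 1/16.
Chiyo predeceased; the 1/4 allotted to Chiyo's branch passes to Chiyo's issue by representation.
The 1/4 is divided into 4 equal shares of 1/16 among Haruki, Junko, Akira, Satoshi.
Haruki is living and takes 1/16.
Junko predeceased; the 1/16 allotted to Junko's branch passes to Junko's issue by representation.
The 1/16 is divided into 2 equal shares of 1/32 among Daichi, Emiko.
Daichi is living and takes 1/32.
Emiko is living and takes 1/32.
Akira is living and takes 1/16.
Satoshi is living and takes 1/16.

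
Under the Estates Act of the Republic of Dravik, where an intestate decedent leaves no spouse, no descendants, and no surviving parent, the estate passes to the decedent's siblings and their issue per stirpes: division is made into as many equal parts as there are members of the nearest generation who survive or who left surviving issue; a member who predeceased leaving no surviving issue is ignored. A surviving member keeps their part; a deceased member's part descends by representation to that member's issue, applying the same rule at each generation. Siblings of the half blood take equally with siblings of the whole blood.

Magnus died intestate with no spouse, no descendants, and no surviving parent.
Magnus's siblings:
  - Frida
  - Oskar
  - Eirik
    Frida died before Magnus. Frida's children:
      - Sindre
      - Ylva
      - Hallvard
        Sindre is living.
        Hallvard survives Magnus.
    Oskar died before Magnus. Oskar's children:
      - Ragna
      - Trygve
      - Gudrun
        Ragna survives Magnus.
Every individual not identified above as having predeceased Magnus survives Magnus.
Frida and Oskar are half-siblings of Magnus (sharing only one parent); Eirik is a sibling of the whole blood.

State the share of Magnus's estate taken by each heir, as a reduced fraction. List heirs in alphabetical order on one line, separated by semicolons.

Eirik 1/3; Gudrun 1/9; Hallvard 1/9; Ragna 1/9; Sindre 1/9; Trygve 1/9; Ylva 1/9

No spouse, descendants, or parent survives, so the estate passes to Magnus's siblings per stirpes.
Half-blood and whole-blood siblings take equally under the stated rule.
The estate is divided into 3 equal shares of 1/3 among Frida, Oskar, Eirik.
Frida predeceased; the 1/3 allotted to Frida's branch passes to Frida's issue by representation.
The 1/3 is divided into 3 equal shares of 1/9 among Sindre, Ylva, Hallvard.
Sindre is living and takes 1/9.
Ylva is living and takes 1/9.
Hallvard is living and takes 1/9.
Oskar predeceased; the 1/3 allotted to Oskar's branch passes to Oskar's issue by representation.
The 1/3 is divided into 3 equal shares of 1/9 among Ragna, Trygve, Gudrun.
Ragna is living and takes 1/9.
Trygve is living and takes 1/9.
Gudrun is living and takes 1/9.
Eirik is living and takes 1/3.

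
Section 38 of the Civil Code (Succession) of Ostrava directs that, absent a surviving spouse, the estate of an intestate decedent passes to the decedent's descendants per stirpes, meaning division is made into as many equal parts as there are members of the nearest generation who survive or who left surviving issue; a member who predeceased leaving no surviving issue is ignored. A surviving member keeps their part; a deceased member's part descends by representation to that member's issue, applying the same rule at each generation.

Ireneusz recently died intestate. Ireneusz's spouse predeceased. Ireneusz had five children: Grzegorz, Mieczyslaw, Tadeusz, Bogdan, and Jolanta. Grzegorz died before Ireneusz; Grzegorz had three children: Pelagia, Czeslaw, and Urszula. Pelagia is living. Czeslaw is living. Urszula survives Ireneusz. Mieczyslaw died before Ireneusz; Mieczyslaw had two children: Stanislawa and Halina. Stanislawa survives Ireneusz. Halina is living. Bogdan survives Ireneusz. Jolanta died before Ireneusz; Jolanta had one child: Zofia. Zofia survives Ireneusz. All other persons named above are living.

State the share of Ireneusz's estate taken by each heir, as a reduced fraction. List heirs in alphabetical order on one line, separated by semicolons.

Bogdan 1/5; Czeslaw 1/15; Halina 1/10; Pelagia 1/15; Stanislawa 1/10; Tadeusz 1/5; Urszula 1/15; Zofia 1/5

There is no surviving spouse, so the entire estate passes to Ireneusz's descendants per stirpes.
The estate is divided into 5 equal shares of 1/5 among Grzegorz, Mieczyslaw, Tadeusz, Bogdan, Jolanta.
Grzegorz predeceased; the 1/5 allotted to Grzegorz's branch passes to Grzegorz's issue by representation.
The 1/5 is divided into 3 equal shares of 1/15 among Pelagia, Czeslaw, Urszula.
Pelagia is living and takes 1/15.
Czeslaw is living and takes 1/15.
Urszula is living and takes 1/15.
Mieczyslaw predeceased; the 1/5 allotted to Mieczyslaw's branch passes to Mieczyslaw's issue by representation.
The 1/5 is divided into 2 equal shares of 1/10 among Stanislawa, Halina.
Stanislawa is living and takes 1/10.
Halina is living and takes 1/10.
Tadeusz is living and takes 1/5.
Bogdan is living and takes 1/5.
Jolanta predeceased; the 1/5 allotted to Jolanta's branch passes to Jolanta's issue by representation.
Zofia is the sole taker at this level and receives the full 1/5.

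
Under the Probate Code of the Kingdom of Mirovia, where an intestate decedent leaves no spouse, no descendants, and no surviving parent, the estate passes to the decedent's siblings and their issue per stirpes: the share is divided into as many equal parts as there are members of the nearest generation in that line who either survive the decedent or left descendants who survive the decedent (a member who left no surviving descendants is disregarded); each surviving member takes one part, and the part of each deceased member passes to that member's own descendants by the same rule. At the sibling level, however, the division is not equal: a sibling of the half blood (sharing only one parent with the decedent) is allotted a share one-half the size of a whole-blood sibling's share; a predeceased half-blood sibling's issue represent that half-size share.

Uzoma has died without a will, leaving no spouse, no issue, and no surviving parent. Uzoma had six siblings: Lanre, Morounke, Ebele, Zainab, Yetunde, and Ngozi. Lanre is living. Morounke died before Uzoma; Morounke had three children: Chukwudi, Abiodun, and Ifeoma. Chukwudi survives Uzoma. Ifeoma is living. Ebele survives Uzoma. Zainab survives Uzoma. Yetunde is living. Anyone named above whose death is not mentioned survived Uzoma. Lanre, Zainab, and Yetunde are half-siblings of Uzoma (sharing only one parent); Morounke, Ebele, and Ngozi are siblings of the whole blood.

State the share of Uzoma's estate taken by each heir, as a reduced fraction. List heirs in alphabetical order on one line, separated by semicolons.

Abiodun 2/27; Chukwudi 2/27; Ebele 2/9; Ifeoma 2/27; Lanre 1/9; Ngozi 2/9; Yetunde 1/9; Zainab 1/9

No spouse, descendants, or parent survives, so the estate passes to Uzoma's siblings per stirpes.
Half-blood siblings count for one-half the weight of whole-blood siblings at the initial division.
Dividing 1 in proportion to weights (total weight 9/2): Lanre (weight 1/2) → 1/9; Morounke (weight 1) → 2/9; Ebele (weight 1) → 2/9; Zainab (weight 1/2) → 1/9; Yetunde (weight 1/2) → 1/9; Ngozi (weight 1) → 2/9.
Lanre is living and takes 1/9.
Morounke predeceased; the 2/9 allotted to Morounke's branch passes to Morounke's issue by representation.
The 2/9 is divided into 3 equal shares of 2/27 among Chukwudi, Abiodun, Ifeoma.
Chukwudi is living and takes 2/27.
Abiodun is living and takes 2/27.
Ifeoma is living and takes 2/27.
Ebele is living and takes 2/9.
Zainab is living and takes 1/9.
Yetunde is living and takes 1/9.
Ngozi is living and takes 2/9.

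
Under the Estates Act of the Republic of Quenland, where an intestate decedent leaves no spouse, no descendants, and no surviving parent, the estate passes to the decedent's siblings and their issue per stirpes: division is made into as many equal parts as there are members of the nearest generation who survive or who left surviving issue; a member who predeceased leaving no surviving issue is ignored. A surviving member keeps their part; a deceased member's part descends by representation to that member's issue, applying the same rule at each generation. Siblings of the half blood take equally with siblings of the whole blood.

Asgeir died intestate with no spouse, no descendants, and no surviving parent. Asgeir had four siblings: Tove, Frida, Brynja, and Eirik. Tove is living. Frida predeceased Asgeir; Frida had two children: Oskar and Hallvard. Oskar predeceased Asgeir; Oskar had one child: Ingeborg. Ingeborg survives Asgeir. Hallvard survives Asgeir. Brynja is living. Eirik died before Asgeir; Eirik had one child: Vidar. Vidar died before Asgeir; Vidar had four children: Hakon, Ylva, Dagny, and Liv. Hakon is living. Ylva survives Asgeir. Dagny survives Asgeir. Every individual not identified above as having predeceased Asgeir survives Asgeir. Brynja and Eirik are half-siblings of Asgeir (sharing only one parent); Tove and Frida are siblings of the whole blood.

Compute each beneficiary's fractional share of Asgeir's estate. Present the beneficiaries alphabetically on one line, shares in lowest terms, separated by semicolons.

Brynja 1/4; Dagny 1/16; Hakon 1/16; Hallvard 1/8; Ingeborg 1/8; Liv 1/16; Tove 1/4; Ylva 1/16

No spouse, descendants, or parent survives, so the estate passes to Asgeir's siblings per stirpes.
Half-blood and whole-blood siblings take equally under the stated rule.
The estate is divided into 4 equal shares of 1/4 among Tove, Frida, Brynja, Eirik.
Tove is living and takes 1/4.
Frida predeceased; the 1/4 allotted to Frida's branch passes to Frida's issue by representation.
The 1/4 is divided into 2 equal shares of 1/8 among Oskar, Hallvard.
Oskar predeceased; the 1/8 allotted to Oskar's branch passes to Oskar's issue by representation.
Ingeborg is the sole taker at this level and receives the full 1/8.
Hallvard is living and takes 1/8.
Brynja is living and takes 1/4.
Eirik predeceased; the 1/4 allotted to Eirik's branch passes to Eirik's issue by representation.
Vidar's line is the sole branch at this level, so the full 1/4 passes to Vidar's issue by representation.
The 1/4 is divided into 4 equal shares of 1/16 among Hakon, Ylva, Dagny, Liv.
Hakon is living and takes 1/16.
Ylva is living and takes 1/16.
Dagny is living and takes 1/16.
Liv is living and takes 1/16.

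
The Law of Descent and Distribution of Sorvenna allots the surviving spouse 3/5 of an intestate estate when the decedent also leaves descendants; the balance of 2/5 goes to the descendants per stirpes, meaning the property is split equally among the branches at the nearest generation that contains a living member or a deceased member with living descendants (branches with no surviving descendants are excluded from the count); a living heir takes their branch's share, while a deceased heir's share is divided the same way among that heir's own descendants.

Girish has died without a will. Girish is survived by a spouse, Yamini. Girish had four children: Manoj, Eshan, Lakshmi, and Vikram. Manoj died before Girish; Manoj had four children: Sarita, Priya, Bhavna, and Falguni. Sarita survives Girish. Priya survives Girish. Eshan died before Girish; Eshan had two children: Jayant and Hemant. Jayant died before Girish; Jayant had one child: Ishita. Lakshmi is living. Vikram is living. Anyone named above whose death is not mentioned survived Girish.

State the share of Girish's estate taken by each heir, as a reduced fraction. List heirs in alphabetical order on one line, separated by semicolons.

Bhavna 1/40; Falguni 1/40; Hemant 1/20; Ishita 1/20; Lakshmi 1/10; Priya 1/40; Sarita 1/40; Vikram 1/10; Yamini 3/5

Yamini, as surviving spouse, takes 3/5.
The remaining 2/5 passes to Girish's descendants per stirpes.
The 2/5 is divided into 4 equal shares of 1/10 among Manoj, Eshan, Lakshmi, Vikram.
Manoj predeceased; the 1/10 allotted to Manoj's branch passes to Manoj's issue by representation.
The 1/10 is divided into 4 equal shares of 1/40 among Sarita, Priya, Bhavna, Falguni.
Sarita is living and takes 1/40.
Priya is living and takes 1/40.
Bhavna is living and takes 1/40.
Falguni is living and takes 1/40.
Eshan predeceased; the 1/10 allotted to Eshan's branch passes to Eshan's issue by representation.
The 1/10 is divided into 2 equal shares of 1/20 among Jayant, Hemant.
Jayant predeceased; the 1/20 allotted to Jayant's branch passes to Jayant's issue by representation.
Ishita is the sole taker at this level and receives the full 1/20.
Hemant is living and takes 1/20.
Lakshmi is living and takes 1/10.
Vikram is living and takes 1/10.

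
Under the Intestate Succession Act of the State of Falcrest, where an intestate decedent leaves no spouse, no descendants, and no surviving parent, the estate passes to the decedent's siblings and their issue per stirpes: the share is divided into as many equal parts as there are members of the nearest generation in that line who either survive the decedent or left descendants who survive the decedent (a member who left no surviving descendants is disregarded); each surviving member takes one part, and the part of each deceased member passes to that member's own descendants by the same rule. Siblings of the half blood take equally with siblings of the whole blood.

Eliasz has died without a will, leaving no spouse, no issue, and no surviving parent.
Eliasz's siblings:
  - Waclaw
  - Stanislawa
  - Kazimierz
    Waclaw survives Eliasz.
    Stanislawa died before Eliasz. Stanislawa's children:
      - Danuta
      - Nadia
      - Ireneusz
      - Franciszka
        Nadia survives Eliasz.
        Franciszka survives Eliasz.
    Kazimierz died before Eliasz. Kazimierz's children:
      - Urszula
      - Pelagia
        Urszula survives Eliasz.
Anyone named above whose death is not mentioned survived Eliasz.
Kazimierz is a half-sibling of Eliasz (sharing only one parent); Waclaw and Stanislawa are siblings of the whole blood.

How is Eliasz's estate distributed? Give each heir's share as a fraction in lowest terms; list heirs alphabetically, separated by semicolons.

No spouse, descendants, or parent survives, so the estate passes to Eliasz's siblings per stirpes.
Half-blood and whole-blood siblings take equally under the stated rule.
The estate is divided into 3 equal shares of 1/3 among Waclaw, Stanislawa, Kazimierz.
Waclaw is living and takes 1/3.
Stanislawa predeceased; the 1/3 allotted to Stanislawa's branch passes to Stanislawa's issue by representation.
The 1/3 is divided into 4 equal shares of 1/12 among Danuta, Nadia, Ireneusz, Franciszka.
Danuta is living and takes 1/12.
Nadia is living and takes 1/12.
Ireneusz is living and takes 1/12.
Franciszka is living and takes 1/12.
Kazimierz predeceased; the 1/3 allotted to Kazimierz's branch passes to Kazimierz's issue by representation.
The 1/3 is divided into 2 equal shares of 1/6 among Urszula, Pelagia.
Urszula is living and takes 1/6.
Pelagia is living and takes 1/6.

Danuta 1/12; Franciszka 1/12; Ireneusz 1/12; Nadia 1/12; Pelagia 1/6; Urszula 1/6; Waclaw 1/3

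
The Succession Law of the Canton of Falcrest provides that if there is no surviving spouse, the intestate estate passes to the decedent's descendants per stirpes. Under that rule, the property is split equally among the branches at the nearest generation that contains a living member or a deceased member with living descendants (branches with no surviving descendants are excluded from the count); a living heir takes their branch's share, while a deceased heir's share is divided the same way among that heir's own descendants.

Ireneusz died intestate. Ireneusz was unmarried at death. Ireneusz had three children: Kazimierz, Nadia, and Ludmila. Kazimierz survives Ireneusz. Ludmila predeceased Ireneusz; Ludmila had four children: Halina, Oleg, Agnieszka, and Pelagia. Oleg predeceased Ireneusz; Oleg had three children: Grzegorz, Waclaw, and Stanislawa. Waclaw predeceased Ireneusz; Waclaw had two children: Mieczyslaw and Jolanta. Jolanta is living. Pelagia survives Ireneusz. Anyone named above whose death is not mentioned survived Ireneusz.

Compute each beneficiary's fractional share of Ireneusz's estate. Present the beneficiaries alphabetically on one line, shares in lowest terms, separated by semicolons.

There is no surviving spouse, so the entire estate passes to Ireneusz's descendants per stirpes.
The estate is divided into 3 equal shares of 1/3 among Kazimierz, Nadia, Ludmila.
Kazimierz is living and takes 1/3.
Nadia is living and takes 1/3.
Ludmila predeceased; the 1/3 allotted to Ludmila's branch passes to Ludmila's issue by representation.
The 1/3 is divided into 4 equal shares of 1/12 among Halina, Oleg, Agnieszka, Pelagia.
Halina is living and takes 1/12.
Oleg predeceased; the 1/12 allotted to Oleg's branch passes to Oleg's issue by representation.
The 1/12 is divided into 3 equal shares of 1/36 among Grzegorz, Waclaw, Stanislawa.
Grzegorz is living and takes 1/36.
Waclaw predeceased; the 1/36 allotted to Waclaw's branch passes to Waclaw's issue by representation.
The 1/36 is divided into 2 equal shares of 1/72 among Mieczyslaw, Jolanta.
Mieczyslaw is living and takes 1/72.
Jolanta is living and takes 1/72.
Stanislawa is living and takes 1/36.
Agnieszka is living and takes 1/12.
Pelagia is living and takes 1/12.

Agnieszka 1/12; Grzegorz 1/36; Halina 1/12; Jolanta 1/72; Kazimierz 1/3; Mieczyslaw 1/72; Nadia 1/3; Pelagia 1/12; Stanislawa 1/36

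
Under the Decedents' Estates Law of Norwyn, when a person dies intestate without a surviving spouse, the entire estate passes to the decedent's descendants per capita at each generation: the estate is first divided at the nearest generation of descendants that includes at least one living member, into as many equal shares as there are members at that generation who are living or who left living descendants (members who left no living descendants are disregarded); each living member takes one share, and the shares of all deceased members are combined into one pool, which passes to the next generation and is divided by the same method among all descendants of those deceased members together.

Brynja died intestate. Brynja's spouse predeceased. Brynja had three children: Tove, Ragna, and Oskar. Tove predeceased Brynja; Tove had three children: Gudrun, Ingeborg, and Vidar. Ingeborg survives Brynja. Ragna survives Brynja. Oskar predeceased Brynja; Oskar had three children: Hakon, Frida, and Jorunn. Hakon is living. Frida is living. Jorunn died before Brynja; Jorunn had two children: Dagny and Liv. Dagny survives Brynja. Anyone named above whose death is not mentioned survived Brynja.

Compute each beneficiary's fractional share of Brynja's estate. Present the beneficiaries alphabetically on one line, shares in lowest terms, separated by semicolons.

Dagny 1/18; Frida 1/9; Gudrun 1/9; Hakon 1/9; Ingeborg 1/9; Liv 1/18; Ragna 1/3; Vidar 1/9

There is no surviving spouse, so the entire estate passes to Brynja's descendants per capita at each generation.
At generation 1 (Tove, Ragna, Oskar) there are 3 shares of (1)/3 = 1/3 each.
Living: Ragna — each takes 1/3.
Deceased: Tove and Oskar. Their combined 2/3 is pooled and carried to generation 2.
At generation 2 (Gudrun, Ingeborg, Vidar, Hakon, Frida, Jorunn) there are 6 shares of (2/3)/6 = 1/9 each.
Living: Gudrun, Ingeborg, Vidar, Hakon, and Frida — each takes 1/9.
Deceased: Jorunn. That 1/9 share is carried to generation 3.
At generation 3 (Dagny, Liv) there are 2 shares of (1/9)/2 = 1/18 each.
Living: Dagny and Liv — each takes 1/18.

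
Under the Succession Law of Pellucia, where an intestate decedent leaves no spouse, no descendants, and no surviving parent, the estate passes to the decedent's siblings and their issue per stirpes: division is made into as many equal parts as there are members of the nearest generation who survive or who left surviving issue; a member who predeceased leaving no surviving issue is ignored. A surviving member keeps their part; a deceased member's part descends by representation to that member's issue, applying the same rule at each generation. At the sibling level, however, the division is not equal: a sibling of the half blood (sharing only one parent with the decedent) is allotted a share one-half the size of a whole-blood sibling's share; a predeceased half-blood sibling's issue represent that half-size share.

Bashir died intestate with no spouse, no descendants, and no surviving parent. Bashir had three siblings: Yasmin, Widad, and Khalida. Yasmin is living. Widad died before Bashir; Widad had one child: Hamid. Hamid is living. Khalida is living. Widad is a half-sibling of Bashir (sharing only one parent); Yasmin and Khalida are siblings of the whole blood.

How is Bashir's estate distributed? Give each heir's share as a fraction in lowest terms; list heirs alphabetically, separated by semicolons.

Hamid 1/5; Khalida 2/5; Yasmin 2/5

No spouse, descendants, or parent survives, so the estate passes to Bashir's siblings per stirpes.
Half-blood siblings count for one-half the weight of whole-blood siblings at the initial division.
Dividing 1 in proportion to weights (total weight 5/2): Yasmin (weight 1) → 2/5; Widad (weight 1/2) → 1/5; Khalida (weight 1) → 2/5.
Yasmin is living and takes 2/5.
Widad predeceased; the 1/5 allotted to Widad's branch passes to Widad's issue by representation.
Hamid is the sole taker at this level and receives the full 1/5.
Khalida is living and takes 2/5.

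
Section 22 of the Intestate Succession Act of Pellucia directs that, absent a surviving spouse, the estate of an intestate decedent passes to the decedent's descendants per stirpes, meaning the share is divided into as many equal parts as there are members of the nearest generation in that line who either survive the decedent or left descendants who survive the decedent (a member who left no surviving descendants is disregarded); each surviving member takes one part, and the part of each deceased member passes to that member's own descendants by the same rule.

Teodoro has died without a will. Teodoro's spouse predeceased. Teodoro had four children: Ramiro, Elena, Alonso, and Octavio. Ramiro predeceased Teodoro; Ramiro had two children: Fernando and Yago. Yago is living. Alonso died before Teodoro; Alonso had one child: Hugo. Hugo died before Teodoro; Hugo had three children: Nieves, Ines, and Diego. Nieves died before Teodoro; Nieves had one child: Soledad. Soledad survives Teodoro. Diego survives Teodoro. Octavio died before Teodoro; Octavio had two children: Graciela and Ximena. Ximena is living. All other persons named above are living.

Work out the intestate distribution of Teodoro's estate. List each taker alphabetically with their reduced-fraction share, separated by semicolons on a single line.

There is no surviving spouse, so the entire estate passes to Teodoro's descendants per stirpes.
The estate is divided into 4 equal shares of 1/4 among Ramiro, Elena, Alonso, Octavio.
Ramiro predeceased; the 1/4 allotted to Ramiro's branch passes to Ramiro's issue by representation.
The 1/4 is divided into 2 equal shares of 1/8 among Fernando, Yago.
Fernando is living and takes 1/8.
Yago is living and takes 1/8.
Elena is living and takes 1/4.
Alonso predeceased; the 1/4 allotted to Alonso's branch passes to Alonso's issue by representation.
Hugo's line is the sole branch at this level, so the full 1/4 passes to Hugo's issue by representation.
The 1/4 is divided into 3 equal shares of 1/12 among Nieves, Ines, Diego.
Nieves predeceased; the 1/12 allotted to Nieves's branch passes to Nieves's issue by representation.
Soledad is the sole taker at this level and receives the full 1/12.
Ines is living and takes 1/12.
Diego is living and takes 1/12.
Octavio predeceased; the 1/4 allotted to Octavio's branch passes to Octavio's issue by representation.
The 1/4 is divided into 2 equal shares of 1/8 among Graciela, Ximena.
Graciela is living and takes 1/8.
Ximena is living and takes 1/8.

Diego 1/12; Elena 1/4; Fernando 1/8; Graciela 1/8; Ines 1/12; Soledad 1/12; Ximena 1/8; Yago 1/8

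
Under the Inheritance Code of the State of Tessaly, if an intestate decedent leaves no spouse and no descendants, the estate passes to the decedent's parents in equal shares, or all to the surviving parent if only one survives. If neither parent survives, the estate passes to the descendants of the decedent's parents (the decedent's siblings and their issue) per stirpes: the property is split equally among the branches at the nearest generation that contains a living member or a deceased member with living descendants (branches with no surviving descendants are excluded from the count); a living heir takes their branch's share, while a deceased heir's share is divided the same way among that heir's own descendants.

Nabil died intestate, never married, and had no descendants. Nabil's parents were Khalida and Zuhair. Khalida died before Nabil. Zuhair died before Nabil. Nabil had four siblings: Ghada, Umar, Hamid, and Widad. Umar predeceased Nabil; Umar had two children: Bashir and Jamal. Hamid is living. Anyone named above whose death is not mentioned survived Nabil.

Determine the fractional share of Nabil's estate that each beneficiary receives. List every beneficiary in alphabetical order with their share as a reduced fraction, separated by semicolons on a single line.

Neither parent survives and there are no descendants, so the estate passes to Nabil's siblings and their issue per stirpes.
The estate is divided into 4 equal shares of 1/4 among Ghada, Umar, Hamid, Widad.
Ghada is living and takes 1/4.
Umar predeceased; the 1/4 allotted to Umar's branch passes to Umar's issue by representation.
The 1/4 is divided into 2 equal shares of 1/8 among Bashir, Jamal.
Bashir is living and takes 1/8.
Jamal is living and takes 1/8.
Hamid is living and takes 1/4.
Widad is living and takes 1/4.

Bashir 1/8; Ghada 1/4; Hamid 1/4; Jamal 1/8; Widad 1/4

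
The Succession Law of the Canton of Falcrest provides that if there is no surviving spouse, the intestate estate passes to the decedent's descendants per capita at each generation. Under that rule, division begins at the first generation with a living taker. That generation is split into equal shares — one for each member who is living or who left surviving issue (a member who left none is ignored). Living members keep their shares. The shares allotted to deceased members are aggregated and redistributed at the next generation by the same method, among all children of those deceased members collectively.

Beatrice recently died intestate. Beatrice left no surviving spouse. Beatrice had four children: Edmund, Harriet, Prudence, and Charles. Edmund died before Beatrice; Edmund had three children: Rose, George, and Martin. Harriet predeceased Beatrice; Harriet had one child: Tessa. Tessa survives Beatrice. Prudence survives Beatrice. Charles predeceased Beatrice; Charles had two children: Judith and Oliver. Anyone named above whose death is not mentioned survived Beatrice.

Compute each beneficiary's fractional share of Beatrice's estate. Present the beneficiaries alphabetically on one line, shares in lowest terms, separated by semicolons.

George 1/8; Judith 1/8; Martin 1/8; Oliver 1/8; Prudence 1/4; Rose 1/8; Tessa 1/8

There is no surviving spouse, so the entire estate passes to Beatrice's descendants per capita at each generation.
At generation 1 (Edmund, Harriet, Prudence, Charles) there are 4 shares of (1)/4 = 1/4 each.
Living: Prudence — each takes 1/4.
Deceased: Edmund, Harriet, and Charles. Their combined 3/4 is pooled and carried to generation 2.
At generation 2 (Rose, George, Martin, Tessa, Judith, Oliver) there are 6 shares of (3/4)/6 = 1/8 each.
Living: Rose, George, Martin, Tessa, Judith, and Oliver — each takes 1/8.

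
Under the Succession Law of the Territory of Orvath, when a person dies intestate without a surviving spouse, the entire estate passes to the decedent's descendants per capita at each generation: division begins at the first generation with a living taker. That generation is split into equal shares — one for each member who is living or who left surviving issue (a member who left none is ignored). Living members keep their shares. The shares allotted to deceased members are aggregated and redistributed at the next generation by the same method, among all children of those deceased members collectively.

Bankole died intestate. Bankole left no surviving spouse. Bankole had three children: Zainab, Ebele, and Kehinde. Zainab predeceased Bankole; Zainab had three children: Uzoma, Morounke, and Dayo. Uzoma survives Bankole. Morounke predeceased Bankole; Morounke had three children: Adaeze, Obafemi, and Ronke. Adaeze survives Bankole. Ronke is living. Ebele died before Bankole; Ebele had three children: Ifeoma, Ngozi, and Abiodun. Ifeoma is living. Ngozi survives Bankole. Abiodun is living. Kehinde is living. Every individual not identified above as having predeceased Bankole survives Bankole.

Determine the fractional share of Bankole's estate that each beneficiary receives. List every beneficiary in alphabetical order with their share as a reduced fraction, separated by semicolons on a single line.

Abiodun 1/9; Adaeze 1/27; Dayo 1/9; Ifeoma 1/9; Kehinde 1/3; Ngozi 1/9; Obafemi 1/27; Ronke 1/27; Uzoma 1/9

There is no surviving spouse, so the entire estate passes to Bankole's descendants per capita at each generation.
At generation 1 (Zainab, Ebele, Kehinde) there are 3 shares of (1)/3 = 1/3 each.
Living: Kehinde — each takes 1/3.
Deceased: Zainab and Ebele. Their combined 2/3 is pooled and carried to generation 2.
At generation 2 (Uzoma, Morounke, Dayo, Ifeoma, Ngozi, Abiodun) there are 6 shares of (2/3)/6 = 1/9 each.
Living: Uzoma, Dayo, Ifeoma, Ngozi, and Abiodun — each takes 1/9.
Deceased: Morounke. That 1/9 share is carried to generation 3.
At generation 3 (Adaeze, Obafemi, Ronke) there are 3 shares of (1/9)/3 = 1/27 each.
Living: Adaeze, Obafemi, and Ronke — each takes 1/27.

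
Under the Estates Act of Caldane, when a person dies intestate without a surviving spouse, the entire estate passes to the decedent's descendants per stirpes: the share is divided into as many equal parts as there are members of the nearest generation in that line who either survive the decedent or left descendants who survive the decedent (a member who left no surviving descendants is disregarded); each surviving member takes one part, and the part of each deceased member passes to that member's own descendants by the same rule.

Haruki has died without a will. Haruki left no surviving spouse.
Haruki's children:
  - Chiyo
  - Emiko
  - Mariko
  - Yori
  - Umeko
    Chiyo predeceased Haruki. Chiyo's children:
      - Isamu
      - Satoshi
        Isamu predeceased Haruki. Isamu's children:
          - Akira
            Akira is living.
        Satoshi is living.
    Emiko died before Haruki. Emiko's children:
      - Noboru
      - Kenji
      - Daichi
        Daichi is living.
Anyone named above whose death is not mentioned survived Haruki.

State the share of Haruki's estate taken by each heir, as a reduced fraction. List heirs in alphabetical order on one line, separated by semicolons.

There is no surviving spouse, so the entire estate passes to Haruki's descendants per stirpes.
The estate is divided into 5 equal shares of 1/5 among Chiyo, Emiko, Mariko, Yori, Umeko.
Chiyo predeceased; the 1/5 allotted to Chiyo's branch passes to Chiyo's issue by representation.
The 1/5 is divided into 2 equal shares of 1/10 among Isamu, Satoshi.
Isamu predeceased; the 1/10 allotted to Isamu's branch passes to Isamu's issue by representation.
Akira is the sole taker at this level and receives the full 1/10.
Satoshi is living and takes 1/10.
Emiko predeceased; the 1/5 allotted to Emiko's branch passes to Emiko's issue by representation.
The 1/5 is divided into 3 equal shares of 1/15 among Noboru, Kenji, Daichi.
Noboru is living and takes 1/15.
Kenji is living and takes 1/15.
Daichi is living and takes 1/15.
Mariko is living and takes 1/5.
Yori is living and takes 1/5.
Umeko is living and takes 1/5.

Akira 1/10; Daichi 1/15; Kenji 1/15; Mariko 1/5; Noboru 1/15; Satoshi 1/10; Umeko 1/5; Yori 1/5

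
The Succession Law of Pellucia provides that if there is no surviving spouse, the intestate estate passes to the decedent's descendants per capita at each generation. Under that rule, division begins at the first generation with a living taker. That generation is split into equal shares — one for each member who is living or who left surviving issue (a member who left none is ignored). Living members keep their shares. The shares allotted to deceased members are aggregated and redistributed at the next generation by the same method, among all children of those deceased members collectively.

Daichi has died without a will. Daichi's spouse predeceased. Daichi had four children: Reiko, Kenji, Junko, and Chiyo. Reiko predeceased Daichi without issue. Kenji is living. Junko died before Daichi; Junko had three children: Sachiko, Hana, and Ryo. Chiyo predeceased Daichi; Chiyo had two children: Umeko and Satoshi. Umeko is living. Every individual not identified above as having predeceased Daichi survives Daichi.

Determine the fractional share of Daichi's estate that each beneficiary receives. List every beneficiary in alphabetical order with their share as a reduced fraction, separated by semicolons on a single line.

There is no surviving spouse, so the entire estate passes to Daichi's descendants per capita at each generation.
At generation 1 (Kenji, Junko, Chiyo) there are 3 shares of (1)/3 = 1/3 each.
Living: Kenji — each takes 1/3.
Deceased: Junko and Chiyo. Their combined 2/3 is pooled and carried to generation 2.
At generation 2 (Sachiko, Hana, Ryo, Umeko, Satoshi) there are 5 shares of (2/3)/5 = 2/15 each.
Living: Sachiko, Hana, Ryo, Umeko, and Satoshi — each takes 2/15.

Hana 2/15; Kenji 1/3; Ryo 2/15; Sachiko 2/15; Satoshi 2/15; Umeko 2/15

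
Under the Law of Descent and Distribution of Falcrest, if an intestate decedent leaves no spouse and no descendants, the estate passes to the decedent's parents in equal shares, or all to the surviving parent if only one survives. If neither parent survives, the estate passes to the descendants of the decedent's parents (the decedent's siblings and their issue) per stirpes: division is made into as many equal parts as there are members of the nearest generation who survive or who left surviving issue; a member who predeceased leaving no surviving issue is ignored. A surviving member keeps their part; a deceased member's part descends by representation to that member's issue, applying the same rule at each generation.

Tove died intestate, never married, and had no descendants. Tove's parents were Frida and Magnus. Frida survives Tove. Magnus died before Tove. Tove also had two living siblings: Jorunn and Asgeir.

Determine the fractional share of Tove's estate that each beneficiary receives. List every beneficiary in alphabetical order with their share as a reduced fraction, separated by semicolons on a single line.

Frida 1

Only one parent, Frida, survives, so Frida takes the entire estate. The siblings take nothing because a surviving parent has priority.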